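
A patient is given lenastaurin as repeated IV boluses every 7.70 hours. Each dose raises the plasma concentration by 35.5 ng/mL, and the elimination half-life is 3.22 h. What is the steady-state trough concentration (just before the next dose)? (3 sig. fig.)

8.36 ng/mL

k = ln 2 / 3.22 = 0.2153 h⁻¹
Fraction remaining after one interval: e^(−kτ) = e^(−0.2153 × 7.70) = 0.1906
R = 1 / (1 − 0.1906) = 1.235
Css,max = 35.5 × 1.235 = 43.86 ng/mL
Css,min = Css,max × e^(−kτ) = 43.86 × 0.1906 ≈ 8.36 ng/mL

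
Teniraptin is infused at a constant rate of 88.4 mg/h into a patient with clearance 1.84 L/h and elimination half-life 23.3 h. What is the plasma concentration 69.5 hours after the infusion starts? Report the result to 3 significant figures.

42.0 µg/mL

Css = rate / CL = 88.4 / 1.84 = 48.04 µg/mL
k = ln 2 / 23.3 = 0.02975 h⁻¹
C(t) = Css (1 − e^(−kt)) = 48.04 × (1 − e^(−2.068)) = 48.04 × 0.8735 ≈ 42.0 µg/mL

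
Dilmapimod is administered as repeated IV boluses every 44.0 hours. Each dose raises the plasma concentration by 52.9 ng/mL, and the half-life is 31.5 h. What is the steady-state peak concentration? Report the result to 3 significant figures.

k = ln 2 / 31.5 = 0.02200 h⁻¹
Fraction remaining after one interval: e^(−kτ) = e^(−0.02200 × 44.0) = 0.3798
R = 1 / (1 − 0.3798) = 1.612
Css,max = 52.9 × 1.612 ≈ 85.3 ng/mL

85.3 ng/mL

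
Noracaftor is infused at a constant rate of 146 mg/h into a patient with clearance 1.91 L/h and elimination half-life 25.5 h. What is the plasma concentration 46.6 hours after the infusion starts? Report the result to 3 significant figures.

54.9 mg/L

Css = rate / CL = 146 / 1.91 = 76.44 mg/L
k = ln 2 / 25.5 = 0.02718 h⁻¹
C(t) = Css (1 − e^(−kt)) = 76.44 × (1 − e^(−1.267)) = 76.44 × 0.7182 ≈ 54.9 mg/L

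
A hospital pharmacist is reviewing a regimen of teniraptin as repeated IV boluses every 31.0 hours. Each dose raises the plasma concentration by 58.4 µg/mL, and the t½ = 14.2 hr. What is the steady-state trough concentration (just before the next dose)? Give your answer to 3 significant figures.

k = ln 2 / 14.2 = 0.04881 hr⁻¹
Fraction remaining after one interval: e^(−kτ) = e^(−0.04881 × 31.0) = 0.2202
R = 1 / (1 − 0.2202) = 1.282
Css,max = 58.4 × 1.282 = 74.89 µg/mL
Css,min = Css,max × e^(−kτ) = 74.89 × 0.2202 ≈ 16.5 µg/mL

16.5 µg/mL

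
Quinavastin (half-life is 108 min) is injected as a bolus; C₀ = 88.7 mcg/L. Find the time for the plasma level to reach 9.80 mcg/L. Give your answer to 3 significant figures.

k = ln 2 / 108 = 0.006418 min⁻¹
C(t) = C₀ e^(−kt)  ⇒  t = ln(C₀/C) / k
t = ln(88.7/9.80) / 0.006418 = 2.203 / 0.006418 ≈ 343 minutes

343 minutes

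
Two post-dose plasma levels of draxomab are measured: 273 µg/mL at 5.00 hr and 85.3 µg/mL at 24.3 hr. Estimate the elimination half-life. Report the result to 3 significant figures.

k = ln(C₁/C₂) / (t₂ − t₁) = ln(273/85.3) / (24.3 − 5.00)
  = 1.163 / 19.30 = 0.06027 hr⁻¹
t½ = ln 2 / k = ln 2 / 0.06027 ≈ 11.5 hours

11.5 hours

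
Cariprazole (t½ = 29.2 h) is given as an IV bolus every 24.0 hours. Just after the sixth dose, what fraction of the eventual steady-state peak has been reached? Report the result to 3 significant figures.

k = ln 2 / 29.2 = 0.02374 h⁻¹
f_n = 1 − e^(−nkτ) = 1 − e^(−6 × 0.02374 × 24.0) = 1 − e^(−3.418) = 1 − 0.03277 ≈ 0.967

0.967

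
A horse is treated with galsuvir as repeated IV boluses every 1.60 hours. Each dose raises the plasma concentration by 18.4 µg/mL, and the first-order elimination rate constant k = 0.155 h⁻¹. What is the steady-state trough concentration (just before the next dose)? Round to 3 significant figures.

Fraction remaining after one interval: e^(−kτ) = e^(−0.1550 × 1.60) = 0.7804
R = 1 / (1 − 0.7804) = 4.553
Css,max = 18.4 × 4.553 = 83.77 µg/mL
Css,min = Css,max × e^(−kτ) = 83.77 × 0.7804 ≈ 65.4 µg/mL

65.4 µg/mL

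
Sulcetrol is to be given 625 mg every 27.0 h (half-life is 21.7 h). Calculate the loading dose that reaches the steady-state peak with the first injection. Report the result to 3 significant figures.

1080 mg

k = ln 2 / 21.7 = 0.03194 h⁻¹
Accumulation ratio R = 1 / (1 − e^(−kτ)) = 1 / (1 − e^(−0.03194×27.0)) = 1 / (1 − 0.4221) = 1.730
Loading dose = maintenance dose × R = 625 × 1.730 ≈ 1080 mg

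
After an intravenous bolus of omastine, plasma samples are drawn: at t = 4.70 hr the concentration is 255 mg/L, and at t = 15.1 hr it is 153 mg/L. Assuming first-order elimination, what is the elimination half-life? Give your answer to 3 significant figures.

k = ln(C₁/C₂) / (t₂ − t₁) = ln(255/153) / (15.1 − 4.70)
  = 0.5108 / 10.40 = 0.04912 hr⁻¹
t½ = ln 2 / k = ln 2 / 0.04912 ≈ 14.1 hours

14.1 hours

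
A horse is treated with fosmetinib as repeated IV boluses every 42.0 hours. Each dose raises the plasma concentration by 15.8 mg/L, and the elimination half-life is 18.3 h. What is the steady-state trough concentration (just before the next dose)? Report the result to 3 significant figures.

k = ln 2 / 18.3 = 0.03788 h⁻¹
Fraction remaining after one interval: e^(−kτ) = e^(−0.03788 × 42.0) = 0.2038
R = 1 / (1 − 0.2038) = 1.256
Css,max = 15.8 × 1.256 = 19.84 mg/L
Css,min = Css,max × e^(−kτ) = 19.84 × 0.2038 ≈ 4.04 mg/L

4.04 mg/L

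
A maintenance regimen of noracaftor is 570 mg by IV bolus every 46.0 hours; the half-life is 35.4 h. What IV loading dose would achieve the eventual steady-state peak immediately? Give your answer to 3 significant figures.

960 mg

k = ln 2 / 35.4 = 0.01958 h⁻¹
Accumulation ratio R = 1 / (1 − e^(−kτ)) = 1 / (1 − e^(−0.01958×46.0)) = 1 / (1 − 0.4063) = 1.684
Loading dose = maintenance dose × R = 570 × 1.684 ≈ 960 mg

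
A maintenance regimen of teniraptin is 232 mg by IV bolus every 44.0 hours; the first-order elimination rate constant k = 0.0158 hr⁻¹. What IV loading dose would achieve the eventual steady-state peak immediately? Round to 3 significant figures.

463 mg

Accumulation ratio R = 1 / (1 − e^(−kτ)) = 1 / (1 − e^(−0.01580×44.0)) = 1 / (1 − 0.4990) = 1.996
Loading dose = maintenance dose × R = 232 × 1.996 ≈ 463 mg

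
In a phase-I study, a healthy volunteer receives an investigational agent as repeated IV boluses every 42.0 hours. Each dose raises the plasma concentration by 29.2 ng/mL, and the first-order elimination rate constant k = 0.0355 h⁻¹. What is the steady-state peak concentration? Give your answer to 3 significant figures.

37.7 ng/mL

Fraction remaining after one interval: e^(−kτ) = e^(−0.03550 × 42.0) = 0.2251
R = 1 / (1 − 0.2251) = 1.291
Css,max = 29.2 × 1.291 ≈ 37.7 ng/mL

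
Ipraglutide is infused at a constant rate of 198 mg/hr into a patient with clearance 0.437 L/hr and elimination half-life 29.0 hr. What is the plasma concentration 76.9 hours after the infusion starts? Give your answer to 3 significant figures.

381 µg/mL

Css = rate / CL = 198 / 0.437 = 453.1 µg/mL
k = ln 2 / 29.0 = 0.02390 hr⁻¹
C(t) = Css (1 − e^(−kt)) = 453.1 × (1 − e^(−1.838)) = 453.1 × 0.8409 ≈ 381 µg/mL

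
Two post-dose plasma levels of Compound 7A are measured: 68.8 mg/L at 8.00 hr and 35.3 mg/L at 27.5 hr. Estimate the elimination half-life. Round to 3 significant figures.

20.3 hours

k = ln(C₁/C₂) / (t₂ − t₁) = ln(68.8/35.3) / (27.5 − 8.00)
  = 0.6673 / 19.50 = 0.03422 hr⁻¹
t½ = ln 2 / k = ln 2 / 0.03422 ≈ 20.3 hours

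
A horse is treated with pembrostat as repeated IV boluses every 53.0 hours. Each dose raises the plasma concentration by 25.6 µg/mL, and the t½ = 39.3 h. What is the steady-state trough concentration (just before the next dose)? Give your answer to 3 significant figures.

16.6 µg/mL

k = ln 2 / 39.3 = 0.01764 h⁻¹
Fraction remaining after one interval: e^(−kτ) = e^(−0.01764 × 53.0) = 0.3927
R = 1 / (1 − 0.3927) = 1.647
Css,max = 25.6 × 1.647 = 42.15 µg/mL
Css,min = Css,max × e^(−kτ) = 42.15 × 0.3927 ≈ 16.6 µg/mL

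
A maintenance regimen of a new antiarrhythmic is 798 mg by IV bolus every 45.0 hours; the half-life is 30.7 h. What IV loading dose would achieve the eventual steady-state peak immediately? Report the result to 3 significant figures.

k = ln 2 / 30.7 = 0.02258 h⁻¹
Accumulation ratio R = 1 / (1 − e^(−kτ)) = 1 / (1 − e^(−0.02258×45.0)) = 1 / (1 − 0.3620) = 1.567
Loading dose = maintenance dose × R = 798 × 1.567 ≈ 1250 mg

1250 mg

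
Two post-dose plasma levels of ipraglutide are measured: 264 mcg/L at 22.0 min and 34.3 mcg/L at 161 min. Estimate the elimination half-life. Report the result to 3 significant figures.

k = ln(C₁/C₂) / (t₂ − t₁) = ln(264/34.3) / (161 − 22.0)
  = 2.041 / 139.0 = 0.01468 min⁻¹
t½ = ln 2 / k = ln 2 / 0.01468 ≈ 47.2 minutes

47.2 minutes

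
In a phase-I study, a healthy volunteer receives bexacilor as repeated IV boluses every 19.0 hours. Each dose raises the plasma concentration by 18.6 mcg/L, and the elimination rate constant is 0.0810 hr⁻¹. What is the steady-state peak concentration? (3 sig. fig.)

23.7 mcg/L

Fraction remaining after one interval: e^(−kτ) = e^(−0.08100 × 19.0) = 0.2146
R = 1 / (1 − 0.2146) = 1.273
Css,max = 18.6 × 1.273 ≈ 23.7 mcg/L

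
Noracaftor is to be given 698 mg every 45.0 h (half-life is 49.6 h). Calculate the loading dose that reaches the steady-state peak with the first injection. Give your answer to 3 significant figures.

k = ln 2 / 49.6 = 0.01397 h⁻¹
Accumulation ratio R = 1 / (1 − e^(−kτ)) = 1 / (1 − e^(−0.01397×45.0)) = 1 / (1 − 0.5332) = 2.142
Loading dose = maintenance dose × R = 698 × 2.142 ≈ 1500 mg

1500 mg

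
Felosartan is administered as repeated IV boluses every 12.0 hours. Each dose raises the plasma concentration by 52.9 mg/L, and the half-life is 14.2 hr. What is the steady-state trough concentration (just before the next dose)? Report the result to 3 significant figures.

k = ln 2 / 14.2 = 0.04881 hr⁻¹
Fraction remaining after one interval: e^(−kτ) = e^(−0.04881 × 12.0) = 0.5567
R = 1 / (1 − 0.5567) = 2.256
Css,max = 52.9 × 2.256 = 119.3 mg/L
Css,min = Css,max × e^(−kτ) = 119.3 × 0.5567 ≈ 66.4 mg/L

66.4 mg/L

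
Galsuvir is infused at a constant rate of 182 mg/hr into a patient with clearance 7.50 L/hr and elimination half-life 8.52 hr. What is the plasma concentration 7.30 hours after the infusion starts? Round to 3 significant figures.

Css = rate / CL = 182 / 7.50 = 24.27 µg/mL
k = ln 2 / 8.52 = 0.08136 hr⁻¹
C(t) = Css (1 − e^(−kt)) = 24.27 × (1 − e^(−0.5939)) = 24.27 × 0.4478 ≈ 10.9 µg/mL

10.9 µg/mL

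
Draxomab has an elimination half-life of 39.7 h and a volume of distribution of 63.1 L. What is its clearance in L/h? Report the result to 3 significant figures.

k = ln 2 / t½ = ln 2 / 39.7 = 0.01746 h⁻¹
CL = k · V = 0.01746 × 63.1 ≈ 1.10 L/h

1.10 L/h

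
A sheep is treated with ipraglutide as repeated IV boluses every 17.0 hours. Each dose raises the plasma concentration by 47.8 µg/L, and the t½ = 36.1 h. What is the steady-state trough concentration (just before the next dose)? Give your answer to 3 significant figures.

124 µg/L

k = ln 2 / 36.1 = 0.01920 h⁻¹
Fraction remaining after one interval: e^(−kτ) = e^(−0.01920 × 17.0) = 0.7215
R = 1 / (1 − 0.7215) = 3.591
Css,max = 47.8 × 3.591 = 171.6 µg/L
Css,min = Css,max × e^(−kτ) = 171.6 × 0.7215 ≈ 124 µg/L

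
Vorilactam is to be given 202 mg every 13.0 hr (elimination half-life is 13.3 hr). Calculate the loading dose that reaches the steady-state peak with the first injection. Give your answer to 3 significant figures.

k = ln 2 / 13.3 = 0.05212 hr⁻¹
Accumulation ratio R = 1 / (1 − e^(−kτ)) = 1 / (1 − e^(−0.05212×13.0)) = 1 / (1 − 0.5079) = 2.032
Loading dose = maintenance dose × R = 202 × 2.032 ≈ 410 mg

410 mg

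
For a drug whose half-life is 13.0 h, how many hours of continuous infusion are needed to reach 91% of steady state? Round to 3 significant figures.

45.2 hours

k = ln 2 / 13.0 = 0.05332 h⁻¹
f = 1 − e^(−kt)  ⇒  t = −ln(1 − f) / k
t = −ln(1 − 0.91) / 0.05332 = 2.408 / 0.05332 ≈ 45.2 hours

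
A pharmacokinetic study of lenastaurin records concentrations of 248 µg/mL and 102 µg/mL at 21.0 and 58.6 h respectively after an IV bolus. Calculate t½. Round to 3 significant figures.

k = ln(C₁/C₂) / (t₂ − t₁) = ln(248/102) / (58.6 − 21.0)
  = 0.8885 / 37.60 = 0.02363 h⁻¹
t½ = ln 2 / k = ln 2 / 0.02363 ≈ 29.3 hours

29.3 hours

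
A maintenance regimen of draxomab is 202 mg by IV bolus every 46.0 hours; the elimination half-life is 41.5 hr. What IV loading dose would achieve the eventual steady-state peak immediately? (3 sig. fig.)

k = ln 2 / 41.5 = 0.01670 hr⁻¹
Accumulation ratio R = 1 / (1 − e^(−kτ)) = 1 / (1 − e^(−0.01670×46.0)) = 1 / (1 − 0.4638) = 1.865
Loading dose = maintenance dose × R = 202 × 1.865 ≈ 377 mg

377 mg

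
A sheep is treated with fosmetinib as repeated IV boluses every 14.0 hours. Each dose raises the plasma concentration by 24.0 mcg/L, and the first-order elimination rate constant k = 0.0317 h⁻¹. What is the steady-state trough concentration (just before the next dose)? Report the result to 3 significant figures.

43.0 mcg/L

Fraction remaining after one interval: e^(−kτ) = e^(−0.03170 × 14.0) = 0.6416
R = 1 / (1 − 0.6416) = 2.790
Css,max = 24.0 × 2.790 = 66.96 mcg/L
Css,min = Css,max × e^(−kτ) = 66.96 × 0.6416 ≈ 43.0 mcg/L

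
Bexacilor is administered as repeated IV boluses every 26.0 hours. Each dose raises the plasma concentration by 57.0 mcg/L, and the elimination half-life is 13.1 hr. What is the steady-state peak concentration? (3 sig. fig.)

k = ln 2 / 13.1 = 0.05291 hr⁻¹
Fraction remaining after one interval: e^(−kτ) = e^(−0.05291 × 26.0) = 0.2527
R = 1 / (1 − 0.2527) = 1.338
Css,max = 57.0 × 1.338 ≈ 76.3 mcg/L

76.3 mcg/L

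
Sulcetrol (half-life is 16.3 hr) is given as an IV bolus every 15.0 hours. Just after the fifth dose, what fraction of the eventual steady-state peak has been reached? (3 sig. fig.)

0.959

k = ln 2 / 16.3 = 0.04252 hr⁻¹
f_n = 1 − e^(−nkτ) = 1 − e^(−5 × 0.04252 × 15.0) = 1 − e^(−3.189) = 1 − 0.04120 ≈ 0.959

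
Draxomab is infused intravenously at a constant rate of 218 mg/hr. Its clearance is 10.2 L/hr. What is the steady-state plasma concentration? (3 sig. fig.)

21.4 µg/mL

Css = infusion rate / CL = 218 / 10.2 ≈ 21.4 µg/mL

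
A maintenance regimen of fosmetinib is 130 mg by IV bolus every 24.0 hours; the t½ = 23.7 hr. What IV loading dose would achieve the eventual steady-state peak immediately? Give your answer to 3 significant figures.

258 mg

k = ln 2 / 23.7 = 0.02925 hr⁻¹
Accumulation ratio R = 1 / (1 − e^(−kτ)) = 1 / (1 − e^(−0.02925×24.0)) = 1 / (1 − 0.4956) = 1.983
Loading dose = maintenance dose × R = 130 × 1.983 ≈ 258 mg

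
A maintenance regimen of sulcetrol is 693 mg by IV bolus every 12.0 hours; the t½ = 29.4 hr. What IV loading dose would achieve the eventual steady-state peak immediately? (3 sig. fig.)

2810 mg

k = ln 2 / 29.4 = 0.02358 hr⁻¹
Accumulation ratio R = 1 / (1 − e^(−kτ)) = 1 / (1 − e^(−0.02358×12.0)) = 1 / (1 − 0.7536) = 4.058
Loading dose = maintenance dose × R = 693 × 4.058 ≈ 2810 mg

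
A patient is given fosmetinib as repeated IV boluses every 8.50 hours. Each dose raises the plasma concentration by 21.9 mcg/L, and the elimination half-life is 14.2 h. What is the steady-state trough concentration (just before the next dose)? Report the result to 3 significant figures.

42.6 mcg/L

k = ln 2 / 14.2 = 0.04881 h⁻¹
Fraction remaining after one interval: e^(−kτ) = e^(−0.04881 × 8.50) = 0.6604
R = 1 / (1 − 0.6604) = 2.945
Css,max = 21.9 × 2.945 = 64.49 mcg/L
Css,min = Css,max × e^(−kτ) = 64.49 × 0.6604 ≈ 42.6 mcg/L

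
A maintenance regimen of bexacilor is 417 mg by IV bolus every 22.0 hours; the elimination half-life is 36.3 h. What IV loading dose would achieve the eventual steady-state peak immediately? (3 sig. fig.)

k = ln 2 / 36.3 = 0.01909 h⁻¹
Accumulation ratio R = 1 / (1 − e^(−kτ)) = 1 / (1 − e^(−0.01909×22.0)) = 1 / (1 − 0.6570) = 2.915
Loading dose = maintenance dose × R = 417 × 2.915 ≈ 1220 mg

1220 mg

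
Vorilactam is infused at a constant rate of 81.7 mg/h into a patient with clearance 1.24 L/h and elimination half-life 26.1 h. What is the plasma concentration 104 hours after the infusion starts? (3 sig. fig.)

61.7 mg/L

Css = rate / CL = 81.7 / 1.24 = 65.89 mg/L
k = ln 2 / 26.1 = 0.02656 h⁻¹
C(t) = Css (1 − e^(−kt)) = 65.89 × (1 − e^(−2.762)) = 65.89 × 0.9368 ≈ 61.7 mg/L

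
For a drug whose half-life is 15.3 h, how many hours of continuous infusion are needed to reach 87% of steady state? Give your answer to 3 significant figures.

k = ln 2 / 15.3 = 0.04530 h⁻¹
f = 1 − e^(−kt)  ⇒  t = −ln(1 − f) / k
t = −ln(1 − 0.87) / 0.04530 = 2.040 / 0.04530 ≈ 45.0 hours

45.0 hours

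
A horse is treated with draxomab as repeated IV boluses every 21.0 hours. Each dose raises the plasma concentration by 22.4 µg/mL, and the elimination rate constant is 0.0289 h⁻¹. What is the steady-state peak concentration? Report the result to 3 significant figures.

Fraction remaining after one interval: e^(−kτ) = e^(−0.02890 × 21.0) = 0.5450
R = 1 / (1 − 0.5450) = 2.198
Css,max = 22.4 × 2.198 ≈ 49.2 µg/mL

49.2 µg/mL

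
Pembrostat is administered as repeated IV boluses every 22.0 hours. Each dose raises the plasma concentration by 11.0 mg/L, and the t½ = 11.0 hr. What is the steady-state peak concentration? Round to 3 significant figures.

k = ln 2 / 11.0 = 0.06301 hr⁻¹
Fraction remaining after one interval: e^(−kτ) = e^(−0.06301 × 22.0) = 0.2500
R = 1 / (1 − 0.2500) = 1.333
Css,max = 11.0 × 1.333 ≈ 14.7 mg/L

14.7 mg/L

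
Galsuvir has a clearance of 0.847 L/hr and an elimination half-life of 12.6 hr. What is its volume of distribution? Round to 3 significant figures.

k = ln 2 / t½ = ln 2 / 12.6 = 0.05501 hr⁻¹
V = CL / k = 0.847 / 0.05501 ≈ 15.4 L

15.4 L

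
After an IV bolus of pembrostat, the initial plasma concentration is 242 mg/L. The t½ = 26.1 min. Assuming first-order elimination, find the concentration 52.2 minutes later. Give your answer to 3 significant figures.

60.5 mg/L

k = ln 2 / 26.1 = 0.02656 min⁻¹
52.2 min is 2.000 half-lives, so C = 242 × (1/2)^2.000 = 242 × 0.2500 ≈ 60.5 mg/L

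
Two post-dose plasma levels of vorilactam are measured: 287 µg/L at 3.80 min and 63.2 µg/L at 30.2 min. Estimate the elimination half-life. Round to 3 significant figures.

k = ln(C₁/C₂) / (t₂ − t₁) = ln(287/63.2) / (30.2 − 3.80)
  = 1.513 / 26.40 = 0.05732 min⁻¹
t½ = ln 2 / k = ln 2 / 0.05732 ≈ 12.1 minutes

12.1 minutes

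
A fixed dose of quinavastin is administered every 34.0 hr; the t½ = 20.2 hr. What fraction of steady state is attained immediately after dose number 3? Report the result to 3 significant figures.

k = ln 2 / 20.2 = 0.03431 hr⁻¹
f_n = 1 − e^(−nkτ) = 1 − e^(−3 × 0.03431 × 34.0) = 1 − e^(−3.500) = 1 − 0.03020 ≈ 0.970

0.970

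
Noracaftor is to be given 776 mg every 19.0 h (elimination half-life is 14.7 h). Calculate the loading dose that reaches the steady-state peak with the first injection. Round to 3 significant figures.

1310 mg

k = ln 2 / 14.7 = 0.04715 h⁻¹
Accumulation ratio R = 1 / (1 − e^(−kτ)) = 1 / (1 − e^(−0.04715×19.0)) = 1 / (1 − 0.4082) = 1.690
Loading dose = maintenance dose × R = 776 × 1.690 ≈ 1310 mg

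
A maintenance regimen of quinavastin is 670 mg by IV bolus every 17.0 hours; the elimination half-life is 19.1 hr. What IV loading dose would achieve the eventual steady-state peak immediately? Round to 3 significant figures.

k = ln 2 / 19.1 = 0.03629 hr⁻¹
Accumulation ratio R = 1 / (1 − e^(−kτ)) = 1 / (1 − e^(−0.03629×17.0)) = 1 / (1 − 0.5396) = 2.172
Loading dose = maintenance dose × R = 670 × 2.172 ≈ 1460 mg

1460 mg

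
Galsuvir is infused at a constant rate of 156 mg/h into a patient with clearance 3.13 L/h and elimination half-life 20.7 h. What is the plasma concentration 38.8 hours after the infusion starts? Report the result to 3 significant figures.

Css = rate / CL = 156 / 3.13 = 49.84 mg/L
k = ln 2 / 20.7 = 0.03349 h⁻¹
C(t) = Css (1 − e^(−kt)) = 49.84 × (1 − e^(−1.299)) = 49.84 × 0.7273 ≈ 36.2 mg/L

36.2 mg/L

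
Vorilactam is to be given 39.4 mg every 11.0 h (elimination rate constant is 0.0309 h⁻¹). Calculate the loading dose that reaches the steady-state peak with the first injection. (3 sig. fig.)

137 mg

Accumulation ratio R = 1 / (1 − e^(−kτ)) = 1 / (1 − e^(−0.03090×11.0)) = 1 / (1 − 0.7118) = 3.470
Loading dose = maintenance dose × R = 39.4 × 3.470 ≈ 137 mg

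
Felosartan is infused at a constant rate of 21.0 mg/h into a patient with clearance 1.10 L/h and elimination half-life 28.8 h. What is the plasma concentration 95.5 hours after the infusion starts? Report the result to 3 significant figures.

17.2 mg/L

Css = rate / CL = 21.0 / 1.10 = 19.09 mg/L
k = ln 2 / 28.8 = 0.02407 h⁻¹
C(t) = Css (1 − e^(−kt)) = 19.09 × (1 − e^(−2.298)) = 19.09 × 0.8996 ≈ 17.2 mg/L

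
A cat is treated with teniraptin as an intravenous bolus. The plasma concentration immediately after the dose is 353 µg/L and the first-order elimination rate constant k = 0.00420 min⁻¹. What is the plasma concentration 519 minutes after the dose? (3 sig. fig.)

C(t) = C₀ e^(−kt) = 353 × e^(−0.004200 × 519) = 353 × e^(−2.180) = 353 × 0.1131 ≈ 39.9 µg/L

39.9 µg/L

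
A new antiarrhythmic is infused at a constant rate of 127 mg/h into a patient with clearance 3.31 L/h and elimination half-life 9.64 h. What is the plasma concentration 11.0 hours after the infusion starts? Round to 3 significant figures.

21.0 µg/mL

Css = rate / CL = 127 / 3.31 = 38.37 µg/mL
k = ln 2 / 9.64 = 0.07190 h⁻¹
C(t) = Css (1 − e^(−kt)) = 38.37 × (1 − e^(−0.7909)) = 38.37 × 0.5466 ≈ 21.0 µg/mL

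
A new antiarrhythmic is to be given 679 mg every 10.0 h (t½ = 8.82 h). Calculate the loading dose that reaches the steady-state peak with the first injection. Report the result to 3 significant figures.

k = ln 2 / 8.82 = 0.07859 h⁻¹
Accumulation ratio R = 1 / (1 − e^(−kτ)) = 1 / (1 − e^(−0.07859×10.0)) = 1 / (1 − 0.4557) = 1.837
Loading dose = maintenance dose × R = 679 × 1.837 ≈ 1250 mg

1250 mg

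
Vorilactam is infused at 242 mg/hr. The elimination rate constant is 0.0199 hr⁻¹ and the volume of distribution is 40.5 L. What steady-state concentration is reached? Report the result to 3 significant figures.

CL = k · V = 0.0199 × 40.5 = 0.8060 L/hr
Css = rate / CL = 242 / 0.8060 ≈ 300 µg/mL

300 µg/mL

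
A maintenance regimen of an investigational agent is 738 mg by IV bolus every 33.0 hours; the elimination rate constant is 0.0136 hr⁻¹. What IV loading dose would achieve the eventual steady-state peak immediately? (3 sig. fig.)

2040 mg

Accumulation ratio R = 1 / (1 − e^(−kτ)) = 1 / (1 − e^(−0.01360×33.0)) = 1 / (1 − 0.6384) = 2.765
Loading dose = maintenance dose × R = 738 × 2.765 ≈ 2040 mg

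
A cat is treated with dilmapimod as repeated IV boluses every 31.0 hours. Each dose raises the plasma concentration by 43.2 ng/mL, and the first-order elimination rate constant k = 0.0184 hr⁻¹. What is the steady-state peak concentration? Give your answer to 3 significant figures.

99.4 ng/mL

Fraction remaining after one interval: e^(−kτ) = e^(−0.01840 × 31.0) = 0.5653
R = 1 / (1 − 0.5653) = 2.300
Css,max = 43.2 × 2.300 ≈ 99.4 ng/mL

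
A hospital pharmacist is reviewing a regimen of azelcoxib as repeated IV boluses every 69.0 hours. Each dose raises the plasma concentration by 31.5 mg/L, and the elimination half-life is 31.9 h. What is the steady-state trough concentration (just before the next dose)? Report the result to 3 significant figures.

k = ln 2 / 31.9 = 0.02173 h⁻¹
Fraction remaining after one interval: e^(−kτ) = e^(−0.02173 × 69.0) = 0.2233
R = 1 / (1 − 0.2233) = 1.287
Css,max = 31.5 × 1.287 = 40.56 mg/L
Css,min = Css,max × e^(−kτ) = 40.56 × 0.2233 ≈ 9.06 mg/L

9.06 mg/L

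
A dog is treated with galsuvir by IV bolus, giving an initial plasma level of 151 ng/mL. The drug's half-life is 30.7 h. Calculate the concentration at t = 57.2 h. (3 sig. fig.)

41.5 ng/mL

k = ln 2 / 30.7 = 0.02258 h⁻¹
57.2 h is 1.863 half-lives, so C = 151 × (1/2)^1.863 = 151 × 0.2749 ≈ 41.5 ng/mL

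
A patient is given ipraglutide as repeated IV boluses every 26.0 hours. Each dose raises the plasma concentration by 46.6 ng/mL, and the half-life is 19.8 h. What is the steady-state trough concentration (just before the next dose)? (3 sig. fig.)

31.4 ng/mL

k = ln 2 / 19.8 = 0.03501 h⁻¹
Fraction remaining after one interval: e^(−kτ) = e^(−0.03501 × 26.0) = 0.4024
R = 1 / (1 − 0.4024) = 1.673
Css,max = 46.6 × 1.673 = 77.98 ng/mL
Css,min = Css,max × e^(−kτ) = 77.98 × 0.4024 ≈ 31.4 ng/mL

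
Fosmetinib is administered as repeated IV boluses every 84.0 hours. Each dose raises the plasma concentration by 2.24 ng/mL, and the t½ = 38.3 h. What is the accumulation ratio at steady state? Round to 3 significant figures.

1.28

k = ln 2 / 38.3 = 0.01810 h⁻¹
Fraction remaining after one interval: e^(−kτ) = e^(−0.01810 × 84.0) = 0.2187
R = 1 / (1 − 0.2187) = 1 / 0.7813 ≈ 1.28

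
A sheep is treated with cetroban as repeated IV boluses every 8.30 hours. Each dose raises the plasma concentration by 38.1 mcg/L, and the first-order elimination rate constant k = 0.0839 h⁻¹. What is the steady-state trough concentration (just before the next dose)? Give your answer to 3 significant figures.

Fraction remaining after one interval: e^(−kτ) = e^(−0.08390 × 8.30) = 0.4984
R = 1 / (1 − 0.4984) = 1.994
Css,max = 38.1 × 1.994 = 75.96 mcg/L
Css,min = Css,max × e^(−kτ) = 75.96 × 0.4984 ≈ 37.9 mcg/L

37.9 mcg/L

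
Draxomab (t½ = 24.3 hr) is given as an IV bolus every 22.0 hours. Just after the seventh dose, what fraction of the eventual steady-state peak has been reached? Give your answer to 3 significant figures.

0.988

k = ln 2 / 24.3 = 0.02852 hr⁻¹
f_n = 1 − e^(−nkτ) = 1 − e^(−7 × 0.02852 × 22.0) = 1 − e^(−4.393) = 1 − 0.01237 ≈ 0.988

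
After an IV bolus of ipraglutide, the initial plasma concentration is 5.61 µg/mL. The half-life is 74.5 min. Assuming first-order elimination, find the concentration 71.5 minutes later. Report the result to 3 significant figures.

2.88 µg/mL

k = ln 2 / 74.5 = 0.009304 min⁻¹
C(t) = C₀ e^(−kt) = 5.61 × e^(−0.009304 × 71.5) = 5.61 × e^(−0.6652) = 5.61 × 0.5142 ≈ 2.88 µg/mL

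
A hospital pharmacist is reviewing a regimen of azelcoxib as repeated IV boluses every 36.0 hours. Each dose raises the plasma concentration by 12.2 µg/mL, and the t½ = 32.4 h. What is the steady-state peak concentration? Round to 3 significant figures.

k = ln 2 / 32.4 = 0.02139 h⁻¹
Fraction remaining after one interval: e^(−kτ) = e^(−0.02139 × 36.0) = 0.4629
R = 1 / (1 − 0.4629) = 1.862
Css,max = 12.2 × 1.862 ≈ 22.7 µg/mL

22.7 µg/mL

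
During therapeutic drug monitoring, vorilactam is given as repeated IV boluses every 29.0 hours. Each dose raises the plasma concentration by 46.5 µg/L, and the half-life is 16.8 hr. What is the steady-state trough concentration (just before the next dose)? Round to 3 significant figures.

20.1 µg/L

k = ln 2 / 16.8 = 0.04126 hr⁻¹
Fraction remaining after one interval: e^(−kτ) = e^(−0.04126 × 29.0) = 0.3022
R = 1 / (1 − 0.3022) = 1.433
Css,max = 46.5 × 1.433 = 66.64 µg/L
Css,min = Css,max × e^(−kτ) = 66.64 × 0.3022 ≈ 20.1 µg/L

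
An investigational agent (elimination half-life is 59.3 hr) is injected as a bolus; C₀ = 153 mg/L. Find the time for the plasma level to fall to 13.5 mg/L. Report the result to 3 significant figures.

208 hours

k = ln 2 / 59.3 = 0.01169 hr⁻¹
C(t) = C₀ e^(−kt)  ⇒  t = ln(C₀/C) / k
t = ln(153/13.5) / 0.01169 = 2.428 / 0.01169 ≈ 208 hours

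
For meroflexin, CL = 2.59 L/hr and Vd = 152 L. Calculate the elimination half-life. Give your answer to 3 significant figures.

40.7 hours

k = CL / V = 2.59 / 152 = 0.01704 hr⁻¹
t½ = ln 2 / k = ln 2 / 0.01704 ≈ 40.7 hours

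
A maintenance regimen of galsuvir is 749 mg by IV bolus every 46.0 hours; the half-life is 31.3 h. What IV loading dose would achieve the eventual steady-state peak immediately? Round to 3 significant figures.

1170 mg

k = ln 2 / 31.3 = 0.02215 h⁻¹
Accumulation ratio R = 1 / (1 − e^(−kτ)) = 1 / (1 − e^(−0.02215×46.0)) = 1 / (1 − 0.3611) = 1.565
Loading dose = maintenance dose × R = 749 × 1.565 ≈ 1170 mg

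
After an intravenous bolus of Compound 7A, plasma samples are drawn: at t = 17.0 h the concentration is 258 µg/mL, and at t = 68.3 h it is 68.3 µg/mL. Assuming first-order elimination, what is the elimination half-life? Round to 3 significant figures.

26.8 hours

k = ln(C₁/C₂) / (t₂ − t₁) = ln(258/68.3) / (68.3 − 17.0)
  = 1.329 / 51.30 = 0.02591 h⁻¹
t½ = ln 2 / k = ln 2 / 0.02591 ≈ 26.8 hours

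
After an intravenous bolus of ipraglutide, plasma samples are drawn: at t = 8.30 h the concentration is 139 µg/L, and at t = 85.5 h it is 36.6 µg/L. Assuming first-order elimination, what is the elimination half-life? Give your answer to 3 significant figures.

40.1 hours

k = ln(C₁/C₂) / (t₂ − t₁) = ln(139/36.6) / (85.5 − 8.30)
  = 1.334 / 77.20 = 0.01729 h⁻¹
t½ = ln 2 / k = ln 2 / 0.01729 ≈ 40.1 hours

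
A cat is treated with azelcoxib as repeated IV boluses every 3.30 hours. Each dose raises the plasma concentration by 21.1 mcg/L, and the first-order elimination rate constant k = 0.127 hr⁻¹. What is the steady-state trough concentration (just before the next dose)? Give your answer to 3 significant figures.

Fraction remaining after one interval: e^(−kτ) = e^(−0.1270 × 3.30) = 0.6576
R = 1 / (1 − 0.6576) = 2.921
Css,max = 21.1 × 2.921 = 61.63 mcg/L
Css,min = Css,max × e^(−kτ) = 61.63 × 0.6576 ≈ 40.5 mcg/L

40.5 mcg/L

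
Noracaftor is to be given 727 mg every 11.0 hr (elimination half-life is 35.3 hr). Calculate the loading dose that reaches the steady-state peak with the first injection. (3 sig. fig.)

3740 mg

k = ln 2 / 35.3 = 0.01964 hr⁻¹
Accumulation ratio R = 1 / (1 − e^(−kτ)) = 1 / (1 − e^(−0.01964×11.0)) = 1 / (1 − 0.8057) = 5.148
Loading dose = maintenance dose × R = 727 × 5.148 ≈ 3740 mg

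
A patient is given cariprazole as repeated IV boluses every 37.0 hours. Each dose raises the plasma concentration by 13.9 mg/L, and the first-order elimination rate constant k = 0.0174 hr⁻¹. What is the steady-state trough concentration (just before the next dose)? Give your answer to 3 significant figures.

Fraction remaining after one interval: e^(−kτ) = e^(−0.01740 × 37.0) = 0.5253
R = 1 / (1 − 0.5253) = 2.107
Css,max = 13.9 × 2.107 = 29.28 mg/L
Css,min = Css,max × e^(−kτ) = 29.28 × 0.5253 ≈ 15.4 mg/L

15.4 mg/L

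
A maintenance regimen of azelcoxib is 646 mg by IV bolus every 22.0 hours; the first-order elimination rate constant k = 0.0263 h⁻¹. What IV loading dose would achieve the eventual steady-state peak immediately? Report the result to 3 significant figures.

1470 mg

Accumulation ratio R = 1 / (1 − e^(−kτ)) = 1 / (1 − e^(−0.02630×22.0)) = 1 / (1 − 0.5607) = 2.276
Loading dose = maintenance dose × R = 646 × 2.276 ≈ 1470 mg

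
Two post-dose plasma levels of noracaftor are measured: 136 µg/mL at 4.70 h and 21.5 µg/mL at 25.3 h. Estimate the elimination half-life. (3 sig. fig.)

k = ln(C₁/C₂) / (t₂ − t₁) = ln(136/21.5) / (25.3 − 4.70)
  = 1.845 / 20.60 = 0.08954 h⁻¹
t½ = ln 2 / k = ln 2 / 0.08954 ≈ 7.74 hours

7.74 hours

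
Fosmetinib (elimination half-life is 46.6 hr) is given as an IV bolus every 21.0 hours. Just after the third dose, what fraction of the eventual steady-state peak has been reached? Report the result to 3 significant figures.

0.608

k = ln 2 / 46.6 = 0.01487 hr⁻¹
f_n = 1 − e^(−nkτ) = 1 − e^(−3 × 0.01487 × 21.0) = 1 − e^(−0.9371) = 1 − 0.3918 ≈ 0.608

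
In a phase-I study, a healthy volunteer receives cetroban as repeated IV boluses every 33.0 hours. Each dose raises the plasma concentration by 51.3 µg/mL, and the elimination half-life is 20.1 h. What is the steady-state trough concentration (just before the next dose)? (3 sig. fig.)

24.2 µg/mL

k = ln 2 / 20.1 = 0.03448 h⁻¹
Fraction remaining after one interval: e^(−kτ) = e^(−0.03448 × 33.0) = 0.3205
R = 1 / (1 − 0.3205) = 1.472
Css,max = 51.3 × 1.472 = 75.49 µg/mL
Css,min = Css,max × e^(−kτ) = 75.49 × 0.3205 ≈ 24.2 µg/mL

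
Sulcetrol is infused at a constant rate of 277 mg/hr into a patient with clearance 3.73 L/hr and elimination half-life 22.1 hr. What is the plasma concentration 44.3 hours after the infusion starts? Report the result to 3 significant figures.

Css = rate / CL = 277 / 3.73 = 74.26 µg/mL
k = ln 2 / 22.1 = 0.03136 hr⁻¹
C(t) = Css (1 − e^(−kt)) = 74.26 × (1 − e^(−1.389)) = 74.26 × 0.7508 ≈ 55.8 µg/mL

55.8 µg/mL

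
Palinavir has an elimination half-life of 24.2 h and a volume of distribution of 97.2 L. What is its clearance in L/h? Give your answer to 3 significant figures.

2.78 L/h

k = ln 2 / t½ = ln 2 / 24.2 = 0.02864 h⁻¹
CL = k · V = 0.02864 × 97.2 ≈ 2.78 L/h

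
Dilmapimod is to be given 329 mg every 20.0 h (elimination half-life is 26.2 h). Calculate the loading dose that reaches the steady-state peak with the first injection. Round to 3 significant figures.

k = ln 2 / 26.2 = 0.02646 h⁻¹
Accumulation ratio R = 1 / (1 − e^(−kτ)) = 1 / (1 − e^(−0.02646×20.0)) = 1 / (1 − 0.5891) = 2.434
Loading dose = maintenance dose × R = 329 × 2.434 ≈ 801 mg

801 mg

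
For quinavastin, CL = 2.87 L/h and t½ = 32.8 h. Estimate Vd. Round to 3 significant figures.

136 L

k = ln 2 / t½ = ln 2 / 32.8 = 0.02113 h⁻¹
V = CL / k = 2.87 / 0.02113 ≈ 136 L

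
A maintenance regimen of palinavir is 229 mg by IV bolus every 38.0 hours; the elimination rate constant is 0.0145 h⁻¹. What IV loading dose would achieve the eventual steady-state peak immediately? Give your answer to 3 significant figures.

Accumulation ratio R = 1 / (1 − e^(−kτ)) = 1 / (1 − e^(−0.01450×38.0)) = 1 / (1 − 0.5764) = 2.361
Loading dose = maintenance dose × R = 229 × 2.361 ≈ 541 mg

541 mg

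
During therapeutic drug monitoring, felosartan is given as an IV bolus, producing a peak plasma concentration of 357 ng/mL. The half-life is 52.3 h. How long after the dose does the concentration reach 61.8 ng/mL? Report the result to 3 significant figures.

132 hours

k = ln 2 / 52.3 = 0.01325 h⁻¹
C(t) = C₀ e^(−kt)  ⇒  t = ln(C₀/C) / k
t = ln(357/61.8) / 0.01325 = 1.754 / 0.01325 ≈ 132 hours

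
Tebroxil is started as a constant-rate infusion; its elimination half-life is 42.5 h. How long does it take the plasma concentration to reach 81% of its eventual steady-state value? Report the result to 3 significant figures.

k = ln 2 / 42.5 = 0.01631 h⁻¹
f = 1 − e^(−kt)  ⇒  t = −ln(1 − f) / k
t = −ln(1 − 0.81) / 0.01631 = 1.661 / 0.01631 ≈ 102 hours

102 hours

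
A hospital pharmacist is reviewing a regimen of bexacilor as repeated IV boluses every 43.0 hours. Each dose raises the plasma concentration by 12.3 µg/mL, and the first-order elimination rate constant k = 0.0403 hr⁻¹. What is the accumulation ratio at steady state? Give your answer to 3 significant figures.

Fraction remaining after one interval: e^(−kτ) = e^(−0.04030 × 43.0) = 0.1768
R = 1 / (1 − 0.1768) = 1 / 0.8232 ≈ 1.21

1.21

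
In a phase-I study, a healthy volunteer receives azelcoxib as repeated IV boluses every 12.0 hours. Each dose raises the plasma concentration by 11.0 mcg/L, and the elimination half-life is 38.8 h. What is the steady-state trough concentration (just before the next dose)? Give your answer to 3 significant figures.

k = ln 2 / 38.8 = 0.01786 h⁻¹
Fraction remaining after one interval: e^(−kτ) = e^(−0.01786 × 12.0) = 0.8070
R = 1 / (1 − 0.8070) = 5.183
Css,max = 11.0 × 5.183 = 57.01 mcg/L
Css,min = Css,max × e^(−kτ) = 57.01 × 0.8070 ≈ 46.0 mcg/L

46.0 mcg/L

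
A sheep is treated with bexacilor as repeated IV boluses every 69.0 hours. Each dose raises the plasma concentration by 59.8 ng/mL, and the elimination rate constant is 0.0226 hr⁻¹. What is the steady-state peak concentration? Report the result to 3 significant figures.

75.7 ng/mL

Fraction remaining after one interval: e^(−kτ) = e^(−0.02260 × 69.0) = 0.2103
R = 1 / (1 − 0.2103) = 1.266
Css,max = 59.8 × 1.266 ≈ 75.7 ng/mL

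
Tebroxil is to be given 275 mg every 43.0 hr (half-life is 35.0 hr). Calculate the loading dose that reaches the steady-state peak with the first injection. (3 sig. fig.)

k = ln 2 / 35.0 = 0.01980 hr⁻¹
Accumulation ratio R = 1 / (1 − e^(−kτ)) = 1 / (1 − e^(−0.01980×43.0)) = 1 / (1 − 0.4267) = 1.744
Loading dose = maintenance dose × R = 275 × 1.744 ≈ 480 mg

480 mg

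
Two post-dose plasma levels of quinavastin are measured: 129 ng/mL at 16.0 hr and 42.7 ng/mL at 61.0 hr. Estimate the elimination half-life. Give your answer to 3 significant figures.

28.2 hours

k = ln(C₁/C₂) / (t₂ − t₁) = ln(129/42.7) / (61.0 − 16.0)
  = 1.106 / 45.00 = 0.02457 hr⁻¹
t½ = ln 2 / k = ln 2 / 0.02457 ≈ 28.2 hours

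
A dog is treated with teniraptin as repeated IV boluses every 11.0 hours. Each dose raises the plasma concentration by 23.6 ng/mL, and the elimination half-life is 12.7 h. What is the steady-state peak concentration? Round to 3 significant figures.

52.3 ng/mL

k = ln 2 / 12.7 = 0.05458 h⁻¹
Fraction remaining after one interval: e^(−kτ) = e^(−0.05458 × 11.0) = 0.5486
R = 1 / (1 − 0.5486) = 2.215
Css,max = 23.6 × 2.215 ≈ 52.3 ng/mL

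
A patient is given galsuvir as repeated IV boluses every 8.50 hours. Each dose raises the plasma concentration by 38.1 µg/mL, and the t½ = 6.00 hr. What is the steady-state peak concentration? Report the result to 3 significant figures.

60.9 µg/mL

k = ln 2 / 6.00 = 0.1155 hr⁻¹
Fraction remaining after one interval: e^(−kτ) = e^(−0.1155 × 8.50) = 0.3746
R = 1 / (1 − 0.3746) = 1.599
Css,max = 38.1 × 1.599 ≈ 60.9 µg/mL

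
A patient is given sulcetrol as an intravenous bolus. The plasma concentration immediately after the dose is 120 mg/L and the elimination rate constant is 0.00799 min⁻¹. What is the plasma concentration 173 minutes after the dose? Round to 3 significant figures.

30.1 mg/L

C(t) = C₀ e^(−kt) = 120 × e^(−0.007990 × 173) = 120 × e^(−1.382) = 120 × 0.2510 ≈ 30.1 mg/L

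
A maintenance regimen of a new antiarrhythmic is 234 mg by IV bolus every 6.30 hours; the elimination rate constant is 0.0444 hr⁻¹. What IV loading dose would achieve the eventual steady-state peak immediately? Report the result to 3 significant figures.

959 mg

Accumulation ratio R = 1 / (1 − e^(−kτ)) = 1 / (1 − e^(−0.04440×6.30)) = 1 / (1 − 0.7560) = 4.098
Loading dose = maintenance dose × R = 234 × 4.098 ≈ 959 mg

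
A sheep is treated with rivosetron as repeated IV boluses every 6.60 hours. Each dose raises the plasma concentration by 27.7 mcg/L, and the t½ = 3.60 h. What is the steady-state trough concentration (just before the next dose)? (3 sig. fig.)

10.8 mcg/L

k = ln 2 / 3.60 = 0.1925 h⁻¹
Fraction remaining after one interval: e^(−kτ) = e^(−0.1925 × 6.60) = 0.2806
R = 1 / (1 − 0.2806) = 1.390
Css,max = 27.7 × 1.390 = 38.51 mcg/L
Css,min = Css,max × e^(−kτ) = 38.51 × 0.2806 ≈ 10.8 mcg/L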